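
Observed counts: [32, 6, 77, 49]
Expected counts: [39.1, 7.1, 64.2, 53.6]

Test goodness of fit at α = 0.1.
Chi-square goodness of fit test:
H₀: observed counts match expected distribution
H₁: observed counts differ from expected distribution
df = k - 1 = 3
χ² = Σ(O - E)²/E
   = (32 - 39.1)²/39.1 + (6 - 7.1)²/7.1 + (77 - 64.2)²/64.2 + (49 - 53.6)²/53.6
   = 1.289 + 0.170 + 2.552 + 0.395
   = 4.41
p-value = 0.2208

Since p-value > α = 0.1, we fail to reject H₀.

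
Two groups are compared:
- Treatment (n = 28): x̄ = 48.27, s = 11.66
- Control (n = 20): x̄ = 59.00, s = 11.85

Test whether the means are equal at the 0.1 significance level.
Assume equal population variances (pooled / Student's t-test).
Student's two-sample t-test (equal variances):
H₀: μ₁ = μ₂
H₁: μ₁ ≠ μ₂
df = n₁ + n₂ - 2 = 46
Pooled variance s_p² = [(n₁-1)s₁² + (n₂-1)s₂²] / (n₁ + n₂ - 2) = [(27)(11.66²) + (19)(11.85²)] / 46 = 137.8006
SE = √(s_p²(1/n₁ + 1/n₂)) = √(137.8006 × (1/28 + 1/20)) = 3.4368
t = (x̄₁ - x̄₂) / SE = (48.27 - 59.00) / 3.4368 = -10.73 / 3.4368 = -3.122
p-value = 0.0031

Since p-value < α = 0.1, we reject H₀.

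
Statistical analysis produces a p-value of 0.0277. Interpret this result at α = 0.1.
Since p = 0.0277 < α = 0.1, reject H₀.
There is sufficient evidence to reject the null hypothesis; the result is statistically significant at the 0.1 level.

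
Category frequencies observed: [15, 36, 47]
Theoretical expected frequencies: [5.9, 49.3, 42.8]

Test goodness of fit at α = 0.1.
Chi-square goodness of fit test:
H₀: observed counts match expected distribution
H₁: observed counts differ from expected distribution
df = k - 1 = 2
χ² = Σ(O - E)²/E
   = (15 - 5.9)²/5.9 + (36 - 49.3)²/49.3 + (47 - 42.8)²/42.8
   = 14.036 + 3.588 + 0.412
   = 18.04
p-value = 0.0001

Since p-value < α = 0.1, we reject H₀.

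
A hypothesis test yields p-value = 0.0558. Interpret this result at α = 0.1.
Since p = 0.0558 < α = 0.1, reject H₀.
There is sufficient evidence to reject the null hypothesis; the result is statistically significant at the 0.1 level.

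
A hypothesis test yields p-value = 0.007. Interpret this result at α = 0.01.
Since p = 0.007 < α = 0.01, reject H₀.
There is sufficient evidence to reject the null hypothesis; the result is statistically significant at the 0.01 level.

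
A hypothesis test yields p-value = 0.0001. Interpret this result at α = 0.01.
Since p = 0.0001 < α = 0.01, reject H₀.
There is sufficient evidence to reject the null hypothesis; the result is statistically significant at the 0.01 level.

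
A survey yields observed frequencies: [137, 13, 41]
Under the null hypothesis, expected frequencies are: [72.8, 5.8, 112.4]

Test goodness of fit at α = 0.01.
Chi-square goodness of fit test:
H₀: observed counts match expected distribution
H₁: observed counts differ from expected distribution
df = k - 1 = 2
χ² = Σ(O - E)²/E
   = (137 - 72.8)²/72.8 + (13 - 5.8)²/5.8 + (41 - 112.4)²/112.4
   = 56.616 + 8.938 + 45.356
   = 110.91
p-value < 0.0001

Since p-value < α = 0.01, we reject H₀.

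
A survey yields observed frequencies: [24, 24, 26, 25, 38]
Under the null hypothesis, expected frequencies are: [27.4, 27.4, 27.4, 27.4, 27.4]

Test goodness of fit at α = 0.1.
Chi-square goodness of fit test:
H₀: observed counts match expected distribution
H₁: observed counts differ from expected distribution
df = k - 1 = 4
χ² = Σ(O - E)²/E
   = (24 - 27.4)²/27.4 + (24 - 27.4)²/27.4 + (26 - 27.4)²/27.4 + (25 - 27.4)²/27.4 + (38 - 27.4)²/27.4
   = 0.422 + 0.422 + 0.072 + 0.210 + 4.101
   = 5.23
p-value = 0.2649

Since p-value > α = 0.1, we fail to reject H₀.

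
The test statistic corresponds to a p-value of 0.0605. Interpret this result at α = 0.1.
Since p = 0.0605 < α = 0.1, reject H₀.
There is sufficient evidence to reject the null hypothesis; the result is statistically significant at the 0.1 level.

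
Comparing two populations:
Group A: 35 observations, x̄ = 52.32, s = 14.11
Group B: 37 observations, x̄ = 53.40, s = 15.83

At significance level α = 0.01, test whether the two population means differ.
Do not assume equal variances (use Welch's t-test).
Welch's two-sample t-test:
H₀: μ₁ = μ₂
H₁: μ₁ ≠ μ₂
s₁²/n₁ = 14.11²/35 = 5.6883,  s₂²/n₂ = 15.83²/37 = 6.7727
SE = √(s₁²/n₁ + s₂²/n₂) = √(5.6883 + 6.7727) = 3.5300
df (Welch-Satterthwaite) = (s₁²/n₁ + s₂²/n₂)² / [(s₁²/n₁)²/(n₁-1) + (s₂²/n₂)²/(n₂-1)] ≈ 69.76
t = (x̄₁ - x̄₂) / SE = (52.32 - 53.40) / 3.5300 = -1.08 / 3.5300 = -0.306
p-value = 0.7606

Since p-value > α = 0.01, we fail to reject H₀.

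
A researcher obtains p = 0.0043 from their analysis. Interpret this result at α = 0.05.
Since p = 0.0043 < α = 0.05, reject H₀.
There is sufficient evidence to reject the null hypothesis; the result is statistically significant at the 0.05 level.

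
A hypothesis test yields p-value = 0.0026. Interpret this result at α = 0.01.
Since p = 0.0026 < α = 0.01, reject H₀.
There is sufficient evidence to reject the null hypothesis; the result is statistically significant at the 0.01 level.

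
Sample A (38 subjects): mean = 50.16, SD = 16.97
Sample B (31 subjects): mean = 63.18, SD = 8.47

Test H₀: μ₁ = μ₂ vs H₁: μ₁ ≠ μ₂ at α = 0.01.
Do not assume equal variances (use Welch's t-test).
Welch's two-sample t-test:
H₀: μ₁ = μ₂
H₁: μ₁ ≠ μ₂
s₁²/n₁ = 16.97²/38 = 7.5784,  s₂²/n₂ = 8.47²/31 = 2.3142
SE = √(s₁²/n₁ + s₂²/n₂) = √(7.5784 + 2.3142) = 3.1453
df (Welch-Satterthwaite) = (s₁²/n₁ + s₂²/n₂)² / [(s₁²/n₁)²/(n₁-1) + (s₂²/n₂)²/(n₂-1)] ≈ 56.54
t = (x̄₁ - x̄₂) / SE = (50.16 - 63.18) / 3.1453 = -13.02 / 3.1453 = -4.140
p-value = 0.0001

Since p-value < α = 0.01, we reject H₀.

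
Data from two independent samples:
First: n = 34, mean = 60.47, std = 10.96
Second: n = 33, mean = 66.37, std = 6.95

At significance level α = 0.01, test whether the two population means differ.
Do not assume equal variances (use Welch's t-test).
Welch's two-sample t-test:
H₀: μ₁ = μ₂
H₁: μ₁ ≠ μ₂
s₁²/n₁ = 10.96²/34 = 3.5330,  s₂²/n₂ = 6.95²/33 = 1.4637
SE = √(s₁²/n₁ + s₂²/n₂) = √(3.5330 + 1.4637) = 2.2353
df (Welch-Satterthwaite) = (s₁²/n₁ + s₂²/n₂)² / [(s₁²/n₁)²/(n₁-1) + (s₂²/n₂)²/(n₂-1)] ≈ 56.08
t = (x̄₁ - x̄₂) / SE = (60.47 - 66.37) / 2.2353 = -5.90 / 2.2353 = -2.639
p-value = 0.0107

Since p-value > α = 0.01, we fail to reject H₀.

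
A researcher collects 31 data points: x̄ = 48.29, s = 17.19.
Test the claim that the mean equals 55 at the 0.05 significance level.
One-sample t-test:
H₀: μ = 55
H₁: μ ≠ 55
df = n - 1 = 30
t = (x̄ - μ₀) / (s/√n) = (48.29 - 55) / (17.19/√31) = -2.173
p-value = 0.0378

Since p-value < α = 0.05, we reject H₀.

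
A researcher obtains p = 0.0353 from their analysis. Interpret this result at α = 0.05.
Since p = 0.0353 < α = 0.05, reject H₀.
There is sufficient evidence to reject the null hypothesis; the result is statistically significant at the 0.05 level.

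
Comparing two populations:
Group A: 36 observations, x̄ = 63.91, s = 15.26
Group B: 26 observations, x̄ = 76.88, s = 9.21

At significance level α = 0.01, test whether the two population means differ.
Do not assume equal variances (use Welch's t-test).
Welch's two-sample t-test:
H₀: μ₁ = μ₂
H₁: μ₁ ≠ μ₂
s₁²/n₁ = 15.26²/36 = 6.4685,  s₂²/n₂ = 9.21²/26 = 3.2625
SE = √(s₁²/n₁ + s₂²/n₂) = √(6.4685 + 3.2625) = 3.1195
df (Welch-Satterthwaite) = (s₁²/n₁ + s₂²/n₂)² / [(s₁²/n₁)²/(n₁-1) + (s₂²/n₂)²/(n₂-1)] ≈ 58.41
t = (x̄₁ - x̄₂) / SE = (63.91 - 76.88) / 3.1195 = -12.97 / 3.1195 = -4.158
p-value = 0.0001

Since p-value < α = 0.01, we reject H₀.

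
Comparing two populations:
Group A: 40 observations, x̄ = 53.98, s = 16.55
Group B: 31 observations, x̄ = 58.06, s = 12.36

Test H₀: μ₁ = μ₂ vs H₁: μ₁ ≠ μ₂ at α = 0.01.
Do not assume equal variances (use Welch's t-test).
Welch's two-sample t-test:
H₀: μ₁ = μ₂
H₁: μ₁ ≠ μ₂
s₁²/n₁ = 16.55²/40 = 6.8476,  s₂²/n₂ = 12.36²/31 = 4.9281
SE = √(s₁²/n₁ + s₂²/n₂) = √(6.8476 + 4.9281) = 3.4316
df (Welch-Satterthwaite) = (s₁²/n₁ + s₂²/n₂)² / [(s₁²/n₁)²/(n₁-1) + (s₂²/n₂)²/(n₂-1)] ≈ 68.93
t = (x̄₁ - x̄₂) / SE = (53.98 - 58.06) / 3.4316 = -4.08 / 3.4316 = -1.189
p-value = 0.2385

Since p-value > α = 0.01, we fail to reject H₀.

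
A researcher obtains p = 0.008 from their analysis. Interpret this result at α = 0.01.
Since p = 0.008 < α = 0.01, reject H₀.
There is sufficient evidence to reject the null hypothesis; the result is statistically significant at the 0.01 level.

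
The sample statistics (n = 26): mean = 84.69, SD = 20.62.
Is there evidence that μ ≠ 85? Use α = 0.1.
One-sample t-test:
H₀: μ = 85
H₁: μ ≠ 85
df = n - 1 = 25
t = (x̄ - μ₀) / (s/√n) = (84.69 - 85) / (20.62/√26) = -0.077
p-value = 0.9395

Since p-value > α = 0.1, we fail to reject H₀.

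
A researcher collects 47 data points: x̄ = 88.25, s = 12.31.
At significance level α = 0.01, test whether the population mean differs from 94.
One-sample t-test:
H₀: μ = 94
H₁: μ ≠ 94
df = n - 1 = 46
t = (x̄ - μ₀) / (s/√n) = (88.25 - 94) / (12.31/√47) = -3.202
p-value = 0.0025

Since p-value < α = 0.01, we reject H₀.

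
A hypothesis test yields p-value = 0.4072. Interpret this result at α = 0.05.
Since p = 0.4072 > α = 0.05, fail to reject H₀.
There is insufficient evidence to reject the null hypothesis; the result is not statistically significant at the 0.05 level.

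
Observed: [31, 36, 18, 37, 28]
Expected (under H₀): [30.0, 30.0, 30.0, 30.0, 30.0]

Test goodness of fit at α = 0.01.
Chi-square goodness of fit test:
H₀: observed counts match expected distribution
H₁: observed counts differ from expected distribution
df = k - 1 = 4
χ² = Σ(O - E)²/E
   = (31 - 30.0)²/30.0 + (36 - 30.0)²/30.0 + (18 - 30.0)²/30.0 + (37 - 30.0)²/30.0 + (28 - 30.0)²/30.0
   = 0.033 + 1.200 + 4.800 + 1.633 + 0.133
   = 7.80
p-value = 0.0992

Since p-value > α = 0.01, we fail to reject H₀.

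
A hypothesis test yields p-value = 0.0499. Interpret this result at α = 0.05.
Since p = 0.0499 < α = 0.05, reject H₀.
There is sufficient evidence to reject the null hypothesis; the result is statistically significant at the 0.05 level.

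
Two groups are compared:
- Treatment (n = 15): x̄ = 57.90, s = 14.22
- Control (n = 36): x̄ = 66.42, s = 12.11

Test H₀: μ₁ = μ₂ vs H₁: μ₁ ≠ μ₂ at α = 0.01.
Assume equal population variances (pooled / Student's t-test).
Student's two-sample t-test (equal variances):
H₀: μ₁ = μ₂
H₁: μ₁ ≠ μ₂
df = n₁ + n₂ - 2 = 49
Pooled variance s_p² = [(n₁-1)s₁² + (n₂-1)s₂²] / (n₁ + n₂ - 2) = [(14)(14.22²) + (35)(12.11²)] / 49 = 162.5253
SE = √(s_p²(1/n₁ + 1/n₂)) = √(162.5253 × (1/15 + 1/36)) = 3.9179
t = (x̄₁ - x̄₂) / SE = (57.90 - 66.42) / 3.9179 = -8.52 / 3.9179 = -2.175
p-value = 0.0345

Since p-value > α = 0.01, we fail to reject H₀.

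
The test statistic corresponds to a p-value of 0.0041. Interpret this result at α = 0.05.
Since p = 0.0041 < α = 0.05, reject H₀.
There is sufficient evidence to reject the null hypothesis; the result is statistically significant at the 0.05 level.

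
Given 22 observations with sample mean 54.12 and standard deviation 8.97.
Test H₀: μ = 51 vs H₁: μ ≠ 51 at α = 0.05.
One-sample t-test:
H₀: μ = 51
H₁: μ ≠ 51
df = n - 1 = 21
t = (x̄ - μ₀) / (s/√n) = (54.12 - 51) / (8.97/√22) = 1.631
p-value = 0.1177

Since p-value > α = 0.05, we fail to reject H₀.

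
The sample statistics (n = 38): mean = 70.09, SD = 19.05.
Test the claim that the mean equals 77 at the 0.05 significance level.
One-sample t-test:
H₀: μ = 77
H₁: μ ≠ 77
df = n - 1 = 37
t = (x̄ - μ₀) / (s/√n) = (70.09 - 77) / (19.05/√38) = -2.236
p-value = 0.0315

Since p-value < α = 0.05, we reject H₀.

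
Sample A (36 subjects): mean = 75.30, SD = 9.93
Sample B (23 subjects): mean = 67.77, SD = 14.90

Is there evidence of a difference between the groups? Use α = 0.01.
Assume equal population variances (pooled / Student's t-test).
Student's two-sample t-test (equal variances):
H₀: μ₁ = μ₂
H₁: μ₁ ≠ μ₂
df = n₁ + n₂ - 2 = 57
Pooled variance s_p² = [(n₁-1)s₁² + (n₂-1)s₂²] / (n₁ + n₂ - 2) = [(35)(9.93²) + (22)(14.90²)] / 57 = 146.2349
SE = √(s_p²(1/n₁ + 1/n₂)) = √(146.2349 × (1/36 + 1/23)) = 3.2280
t = (x̄₁ - x̄₂) / SE = (75.30 - 67.77) / 3.2280 = 7.53 / 3.2280 = 2.333
p-value = 0.0232

Since p-value > α = 0.01, we fail to reject H₀.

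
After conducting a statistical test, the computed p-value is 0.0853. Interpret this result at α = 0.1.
Since p = 0.0853 < α = 0.1, reject H₀.
There is sufficient evidence to reject the null hypothesis; the result is statistically significant at the 0.1 level.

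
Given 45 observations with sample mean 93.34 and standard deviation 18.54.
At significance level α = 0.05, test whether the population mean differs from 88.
One-sample t-test:
H₀: μ = 88
H₁: μ ≠ 88
df = n - 1 = 44
t = (x̄ - μ₀) / (s/√n) = (93.34 - 88) / (18.54/√45) = 1.932
p-value = 0.0598

Since p-value > α = 0.05, we fail to reject H₀.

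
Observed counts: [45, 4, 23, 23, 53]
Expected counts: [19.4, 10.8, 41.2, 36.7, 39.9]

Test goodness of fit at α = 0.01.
Chi-square goodness of fit test:
H₀: observed counts match expected distribution
H₁: observed counts differ from expected distribution
df = k - 1 = 4
χ² = Σ(O - E)²/E
   = (45 - 19.4)²/19.4 + (4 - 10.8)²/10.8 + (23 - 41.2)²/41.2 + (23 - 36.7)²/36.7 + (53 - 39.9)²/39.9
   = 33.781 + 4.281 + 8.040 + 5.114 + 4.301
   = 55.52
p-value < 0.0001

Since p-value < α = 0.01, we reject H₀.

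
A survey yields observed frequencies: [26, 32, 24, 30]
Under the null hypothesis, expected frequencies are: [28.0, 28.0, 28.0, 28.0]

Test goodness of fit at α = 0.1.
Chi-square goodness of fit test:
H₀: observed counts match expected distribution
H₁: observed counts differ from expected distribution
df = k - 1 = 3
χ² = Σ(O - E)²/E
   = (26 - 28.0)²/28.0 + (32 - 28.0)²/28.0 + (24 - 28.0)²/28.0 + (30 - 28.0)²/28.0
   = 0.143 + 0.571 + 0.571 + 0.143
   = 1.43
p-value = 0.6989

Since p-value > α = 0.1, we fail to reject H₀.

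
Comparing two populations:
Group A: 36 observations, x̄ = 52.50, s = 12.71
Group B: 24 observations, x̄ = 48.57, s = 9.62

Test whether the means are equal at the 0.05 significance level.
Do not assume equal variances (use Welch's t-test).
Welch's two-sample t-test:
H₀: μ₁ = μ₂
H₁: μ₁ ≠ μ₂
s₁²/n₁ = 12.71²/36 = 4.4873,  s₂²/n₂ = 9.62²/24 = 3.8560
SE = √(s₁²/n₁ + s₂²/n₂) = √(4.4873 + 3.8560) = 2.8885
df (Welch-Satterthwaite) = (s₁²/n₁ + s₂²/n₂)² / [(s₁²/n₁)²/(n₁-1) + (s₂²/n₂)²/(n₂-1)] ≈ 56.97
t = (x̄₁ - x̄₂) / SE = (52.50 - 48.57) / 2.8885 = 3.93 / 2.8885 = 1.361
p-value = 0.1790

Since p-value > α = 0.05, we fail to reject H₀.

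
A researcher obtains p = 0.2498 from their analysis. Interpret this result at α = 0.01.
Since p = 0.2498 > α = 0.01, fail to reject H₀.
There is insufficient evidence to reject the null hypothesis; the result is not statistically significant at the 0.01 level.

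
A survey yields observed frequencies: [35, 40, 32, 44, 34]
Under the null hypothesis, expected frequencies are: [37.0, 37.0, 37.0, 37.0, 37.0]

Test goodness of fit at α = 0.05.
Chi-square goodness of fit test:
H₀: observed counts match expected distribution
H₁: observed counts differ from expected distribution
df = k - 1 = 4
χ² = Σ(O - E)²/E
   = (35 - 37.0)²/37.0 + (40 - 37.0)²/37.0 + (32 - 37.0)²/37.0 + (44 - 37.0)²/37.0 + (34 - 37.0)²/37.0
   = 0.108 + 0.243 + 0.676 + 1.324 + 0.243
   = 2.59
p-value = 0.6278

Since p-value > α = 0.05, we fail to reject H₀.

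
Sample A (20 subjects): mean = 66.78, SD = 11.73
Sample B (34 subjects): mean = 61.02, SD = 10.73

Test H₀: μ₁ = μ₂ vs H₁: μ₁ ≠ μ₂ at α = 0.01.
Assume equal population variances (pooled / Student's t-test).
Student's two-sample t-test (equal variances):
H₀: μ₁ = μ₂
H₁: μ₁ ≠ μ₂
df = n₁ + n₂ - 2 = 52
Pooled variance s_p² = [(n₁-1)s₁² + (n₂-1)s₂²] / (n₁ + n₂ - 2) = [(19)(11.73²) + (33)(10.73²)] / 52 = 123.3394
SE = √(s_p²(1/n₁ + 1/n₂)) = √(123.3394 × (1/20 + 1/34)) = 3.1296
t = (x̄₁ - x̄₂) / SE = (66.78 - 61.02) / 3.1296 = 5.76 / 3.1296 = 1.840
p-value = 0.0714

Since p-value > α = 0.01, we fail to reject H₀.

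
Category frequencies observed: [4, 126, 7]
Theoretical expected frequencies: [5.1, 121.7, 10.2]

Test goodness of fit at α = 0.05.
Chi-square goodness of fit test:
H₀: observed counts match expected distribution
H₁: observed counts differ from expected distribution
df = k - 1 = 2
χ² = Σ(O - E)²/E
   = (4 - 5.1)²/5.1 + (126 - 121.7)²/121.7 + (7 - 10.2)²/10.2
   = 0.237 + 0.152 + 1.004
   = 1.39
p-value = 0.4983

Since p-value > α = 0.05, we fail to reject H₀.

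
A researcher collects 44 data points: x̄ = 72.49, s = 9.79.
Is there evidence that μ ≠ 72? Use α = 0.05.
One-sample t-test:
H₀: μ = 72
H₁: μ ≠ 72
df = n - 1 = 43
t = (x̄ - μ₀) / (s/√n) = (72.49 - 72) / (9.79/√44) = 0.332
p-value = 0.7415

Since p-value > α = 0.05, we fail to reject H₀.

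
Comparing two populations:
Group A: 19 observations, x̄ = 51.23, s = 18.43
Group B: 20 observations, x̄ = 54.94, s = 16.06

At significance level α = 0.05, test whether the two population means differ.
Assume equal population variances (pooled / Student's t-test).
Student's two-sample t-test (equal variances):
H₀: μ₁ = μ₂
H₁: μ₁ ≠ μ₂
df = n₁ + n₂ - 2 = 37
Pooled variance s_p² = [(n₁-1)s₁² + (n₂-1)s₂²] / (n₁ + n₂ - 2) = [(18)(18.43²) + (19)(16.06²)] / 37 = 297.6896
SE = √(s_p²(1/n₁ + 1/n₂)) = √(297.6896 × (1/19 + 1/20)) = 5.5274
t = (x̄₁ - x̄₂) / SE = (51.23 - 54.94) / 5.5274 = -3.71 / 5.5274 = -0.671
p-value = 0.5063

Since p-value > α = 0.05, we fail to reject H₀.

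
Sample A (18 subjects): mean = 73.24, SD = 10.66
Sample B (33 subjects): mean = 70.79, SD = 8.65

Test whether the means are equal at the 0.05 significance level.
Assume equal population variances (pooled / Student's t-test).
Student's two-sample t-test (equal variances):
H₀: μ₁ = μ₂
H₁: μ₁ ≠ μ₂
df = n₁ + n₂ - 2 = 49
Pooled variance s_p² = [(n₁-1)s₁² + (n₂-1)s₂²] / (n₁ + n₂ - 2) = [(17)(10.66²) + (32)(8.65²)] / 49 = 88.2883
SE = √(s_p²(1/n₁ + 1/n₂)) = √(88.2883 × (1/18 + 1/33)) = 2.7532
t = (x̄₁ - x̄₂) / SE = (73.24 - 70.79) / 2.7532 = 2.45 / 2.7532 = 0.890
p-value = 0.3779

Since p-value > α = 0.05, we fail to reject H₀.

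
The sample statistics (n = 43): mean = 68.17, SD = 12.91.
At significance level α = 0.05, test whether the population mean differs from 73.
One-sample t-test:
H₀: μ = 73
H₁: μ ≠ 73
df = n - 1 = 42
t = (x̄ - μ₀) / (s/√n) = (68.17 - 73) / (12.91/√43) = -2.453
p-value = 0.0184

Since p-value < α = 0.05, we reject H₀.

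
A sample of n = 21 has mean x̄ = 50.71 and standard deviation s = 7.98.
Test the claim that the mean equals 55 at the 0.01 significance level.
One-sample t-test:
H₀: μ = 55
H₁: μ ≠ 55
df = n - 1 = 20
t = (x̄ - μ₀) / (s/√n) = (50.71 - 55) / (7.98/√21) = -2.464
p-value = 0.0229

Since p-value > α = 0.01, we fail to reject H₀.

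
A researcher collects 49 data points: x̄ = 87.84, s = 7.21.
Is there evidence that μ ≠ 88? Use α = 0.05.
One-sample t-test:
H₀: μ = 88
H₁: μ ≠ 88
df = n - 1 = 48
t = (x̄ - μ₀) / (s/√n) = (87.84 - 88) / (7.21/√49) = -0.155
p-value = 0.8772

Since p-value > α = 0.05, we fail to reject H₀.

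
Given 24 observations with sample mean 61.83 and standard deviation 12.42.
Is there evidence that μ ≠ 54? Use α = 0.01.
One-sample t-test:
H₀: μ = 54
H₁: μ ≠ 54
df = n - 1 = 23
t = (x̄ - μ₀) / (s/√n) = (61.83 - 54) / (12.42/√24) = 3.088
p-value = 0.0052

Since p-value < α = 0.01, we reject H₀.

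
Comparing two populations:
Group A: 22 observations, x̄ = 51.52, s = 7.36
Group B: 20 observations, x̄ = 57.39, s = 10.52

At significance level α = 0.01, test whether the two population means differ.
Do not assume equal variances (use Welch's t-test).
Welch's two-sample t-test:
H₀: μ₁ = μ₂
H₁: μ₁ ≠ μ₂
s₁²/n₁ = 7.36²/22 = 2.4623,  s₂²/n₂ = 10.52²/20 = 5.5335
SE = √(s₁²/n₁ + s₂²/n₂) = √(2.4623 + 5.5335) = 2.8277
df (Welch-Satterthwaite) = (s₁²/n₁ + s₂²/n₂)² / [(s₁²/n₁)²/(n₁-1) + (s₂²/n₂)²/(n₂-1)] ≈ 33.64
t = (x̄₁ - x̄₂) / SE = (51.52 - 57.39) / 2.8277 = -5.87 / 2.8277 = -2.076
p-value = 0.0456

Since p-value > α = 0.01, we fail to reject H₀.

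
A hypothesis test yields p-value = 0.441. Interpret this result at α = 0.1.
Since p = 0.441 > α = 0.1, fail to reject H₀.
There is insufficient evidence to reject the null hypothesis; the result is not statistically significant at the 0.1 level.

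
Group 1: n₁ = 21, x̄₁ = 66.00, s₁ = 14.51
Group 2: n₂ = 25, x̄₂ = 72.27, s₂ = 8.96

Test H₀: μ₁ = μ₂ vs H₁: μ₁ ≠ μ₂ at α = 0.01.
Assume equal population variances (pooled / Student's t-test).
Student's two-sample t-test (equal variances):
H₀: μ₁ = μ₂
H₁: μ₁ ≠ μ₂
df = n₁ + n₂ - 2 = 44
Pooled variance s_p² = [(n₁-1)s₁² + (n₂-1)s₂²] / (n₁ + n₂ - 2) = [(20)(14.51²) + (24)(8.96²)] / 44 = 139.4900
SE = √(s_p²(1/n₁ + 1/n₂)) = √(139.4900 × (1/21 + 1/25)) = 3.4960
t = (x̄₁ - x̄₂) / SE = (66.00 - 72.27) / 3.4960 = -6.27 / 3.4960 = -1.793
p-value = 0.0798

Since p-value > α = 0.01, we fail to reject H₀.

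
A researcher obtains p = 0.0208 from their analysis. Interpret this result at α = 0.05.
Since p = 0.0208 < α = 0.05, reject H₀.
There is sufficient evidence to reject the null hypothesis; the result is statistically significant at the 0.05 level.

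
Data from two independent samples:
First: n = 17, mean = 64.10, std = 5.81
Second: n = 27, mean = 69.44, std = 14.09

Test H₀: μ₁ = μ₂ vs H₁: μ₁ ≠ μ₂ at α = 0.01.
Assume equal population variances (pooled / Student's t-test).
Student's two-sample t-test (equal variances):
H₀: μ₁ = μ₂
H₁: μ₁ ≠ μ₂
df = n₁ + n₂ - 2 = 42
Pooled variance s_p² = [(n₁-1)s₁² + (n₂-1)s₂²] / (n₁ + n₂ - 2) = [(16)(5.81²) + (26)(14.09²)] / 42 = 135.7578
SE = √(s_p²(1/n₁ + 1/n₂)) = √(135.7578 × (1/17 + 1/27)) = 3.6075
t = (x̄₁ - x̄₂) / SE = (64.10 - 69.44) / 3.6075 = -5.34 / 3.6075 = -1.480
p-value = 0.1463

Since p-value > α = 0.01, we fail to reject H₀.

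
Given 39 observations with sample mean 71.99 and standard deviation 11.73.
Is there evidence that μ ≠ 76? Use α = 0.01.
One-sample t-test:
H₀: μ = 76
H₁: μ ≠ 76
df = n - 1 = 38
t = (x̄ - μ₀) / (s/√n) = (71.99 - 76) / (11.73/√39) = -2.135
p-value = 0.0393

Since p-value > α = 0.01, we fail to reject H₀.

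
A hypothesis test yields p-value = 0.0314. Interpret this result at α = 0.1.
Since p = 0.0314 < α = 0.1, reject H₀.
There is sufficient evidence to reject the null hypothesis; the result is statistically significant at the 0.1 level.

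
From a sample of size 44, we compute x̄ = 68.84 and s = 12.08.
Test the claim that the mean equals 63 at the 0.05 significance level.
One-sample t-test:
H₀: μ = 63
H₁: μ ≠ 63
df = n - 1 = 43
t = (x̄ - μ₀) / (s/√n) = (68.84 - 63) / (12.08/√44) = 3.207
p-value = 0.0025

Since p-value < α = 0.05, we reject H₀.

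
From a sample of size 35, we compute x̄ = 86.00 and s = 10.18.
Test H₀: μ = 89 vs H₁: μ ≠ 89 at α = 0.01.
One-sample t-test:
H₀: μ = 89
H₁: μ ≠ 89
df = n - 1 = 34
t = (x̄ - μ₀) / (s/√n) = (86.00 - 89) / (10.18/√35) = -1.743
p-value = 0.0903

Since p-value > α = 0.01, we fail to reject H₀.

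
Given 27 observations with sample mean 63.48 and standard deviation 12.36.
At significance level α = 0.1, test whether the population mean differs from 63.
One-sample t-test:
H₀: μ = 63
H₁: μ ≠ 63
df = n - 1 = 26
t = (x̄ - μ₀) / (s/√n) = (63.48 - 63) / (12.36/√27) = 0.202
p-value = 0.8416

Since p-value > α = 0.1, we fail to reject H₀.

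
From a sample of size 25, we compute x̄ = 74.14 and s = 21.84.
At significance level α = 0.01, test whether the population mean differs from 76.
One-sample t-test:
H₀: μ = 76
H₁: μ ≠ 76
df = n - 1 = 24
t = (x̄ - μ₀) / (s/√n) = (74.14 - 76) / (21.84/√25) = -0.426
p-value = 0.6740

Since p-value > α = 0.01, we fail to reject H₀.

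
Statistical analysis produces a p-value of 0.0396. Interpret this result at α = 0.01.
Since p = 0.0396 > α = 0.01, fail to reject H₀.
There is insufficient evidence to reject the null hypothesis; the result is not statistically significant at the 0.01 level.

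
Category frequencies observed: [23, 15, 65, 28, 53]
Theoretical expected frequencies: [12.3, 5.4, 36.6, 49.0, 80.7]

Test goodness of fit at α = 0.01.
Chi-square goodness of fit test:
H₀: observed counts match expected distribution
H₁: observed counts differ from expected distribution
df = k - 1 = 4
χ² = Σ(O - E)²/E
   = (23 - 12.3)²/12.3 + (15 - 5.4)²/5.4 + (65 - 36.6)²/36.6 + (28 - 49.0)²/49.0 + (53 - 80.7)²/80.7
   = 9.308 + 17.067 + 22.037 + 9.000 + 9.508
   = 66.92
p-value < 0.0001

Since p-value < α = 0.01, we reject H₀.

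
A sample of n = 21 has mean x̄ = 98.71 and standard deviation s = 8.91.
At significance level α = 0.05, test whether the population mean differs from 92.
One-sample t-test:
H₀: μ = 92
H₁: μ ≠ 92
df = n - 1 = 20
t = (x̄ - μ₀) / (s/√n) = (98.71 - 92) / (8.91/√21) = 3.451
p-value = 0.0025

Since p-value < α = 0.05, we reject H₀.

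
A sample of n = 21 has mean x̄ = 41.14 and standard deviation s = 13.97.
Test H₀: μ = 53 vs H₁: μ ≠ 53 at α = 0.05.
One-sample t-test:
H₀: μ = 53
H₁: μ ≠ 53
df = n - 1 = 20
t = (x̄ - μ₀) / (s/√n) = (41.14 - 53) / (13.97/√21) = -3.890
p-value = 0.0009

Since p-value < α = 0.05, we reject H₀.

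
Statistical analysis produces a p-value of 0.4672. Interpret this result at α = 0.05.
Since p = 0.4672 > α = 0.05, fail to reject H₀.
There is insufficient evidence to reject the null hypothesis; the result is not statistically significant at the 0.05 level.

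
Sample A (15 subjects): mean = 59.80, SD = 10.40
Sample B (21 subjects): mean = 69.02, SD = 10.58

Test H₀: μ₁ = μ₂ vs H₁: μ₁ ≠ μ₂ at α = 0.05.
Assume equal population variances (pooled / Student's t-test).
Student's two-sample t-test (equal variances):
H₀: μ₁ = μ₂
H₁: μ₁ ≠ μ₂
df = n₁ + n₂ - 2 = 34
Pooled variance s_p² = [(n₁-1)s₁² + (n₂-1)s₂²] / (n₁ + n₂ - 2) = [(14)(10.40²) + (20)(10.58²)] / 34 = 110.3814
SE = √(s_p²(1/n₁ + 1/n₂)) = √(110.3814 × (1/15 + 1/21)) = 3.5518
t = (x̄₁ - x̄₂) / SE = (59.80 - 69.02) / 3.5518 = -9.22 / 3.5518 = -2.596
p-value = 0.0138

Since p-value < α = 0.05, we reject H₀.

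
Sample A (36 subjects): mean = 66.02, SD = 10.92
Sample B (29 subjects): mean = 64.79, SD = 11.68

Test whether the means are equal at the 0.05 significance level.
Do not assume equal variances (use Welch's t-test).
Welch's two-sample t-test:
H₀: μ₁ = μ₂
H₁: μ₁ ≠ μ₂
s₁²/n₁ = 10.92²/36 = 3.3124,  s₂²/n₂ = 11.68²/29 = 4.7042
SE = √(s₁²/n₁ + s₂²/n₂) = √(3.3124 + 4.7042) = 2.8314
df (Welch-Satterthwaite) = (s₁²/n₁ + s₂²/n₂)² / [(s₁²/n₁)²/(n₁-1) + (s₂²/n₂)²/(n₂-1)] ≈ 58.22
t = (x̄₁ - x̄₂) / SE = (66.02 - 64.79) / 2.8314 = 1.23 / 2.8314 = 0.434
p-value = 0.6656

Since p-value > α = 0.05, we fail to reject H₀.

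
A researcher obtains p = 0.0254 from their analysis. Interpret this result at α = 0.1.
Since p = 0.0254 < α = 0.1, reject H₀.
There is sufficient evidence to reject the null hypothesis; the result is statistically significant at the 0.1 level.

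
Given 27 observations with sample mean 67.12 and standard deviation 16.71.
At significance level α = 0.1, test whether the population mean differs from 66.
One-sample t-test:
H₀: μ = 66
H₁: μ ≠ 66
df = n - 1 = 26
t = (x̄ - μ₀) / (s/√n) = (67.12 - 66) / (16.71/√27) = 0.348
p-value = 0.7304

Since p-value > α = 0.1, we fail to reject H₀.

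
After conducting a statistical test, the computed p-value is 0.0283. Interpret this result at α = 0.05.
Since p = 0.0283 < α = 0.05, reject H₀.
There is sufficient evidence to reject the null hypothesis; the result is statistically significant at the 0.05 level.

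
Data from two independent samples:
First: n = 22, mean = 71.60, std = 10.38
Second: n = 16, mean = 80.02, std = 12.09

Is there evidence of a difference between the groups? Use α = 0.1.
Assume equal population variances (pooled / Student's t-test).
Student's two-sample t-test (equal variances):
H₀: μ₁ = μ₂
H₁: μ₁ ≠ μ₂
df = n₁ + n₂ - 2 = 36
Pooled variance s_p² = [(n₁-1)s₁² + (n₂-1)s₂²] / (n₁ + n₂ - 2) = [(21)(10.38²) + (15)(12.09²)] / 36 = 123.7543
SE = √(s_p²(1/n₁ + 1/n₂)) = √(123.7543 × (1/22 + 1/16)) = 3.6551
t = (x̄₁ - x̄₂) / SE = (71.60 - 80.02) / 3.6551 = -8.42 / 3.6551 = -2.304
p-value = 0.0271

Since p-value < α = 0.1, we reject H₀.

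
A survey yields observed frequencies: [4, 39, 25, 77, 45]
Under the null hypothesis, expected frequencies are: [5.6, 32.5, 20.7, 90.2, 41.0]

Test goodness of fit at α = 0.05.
Chi-square goodness of fit test:
H₀: observed counts match expected distribution
H₁: observed counts differ from expected distribution
df = k - 1 = 4
χ² = Σ(O - E)²/E
   = (4 - 5.6)²/5.6 + (39 - 32.5)²/32.5 + (25 - 20.7)²/20.7 + (77 - 90.2)²/90.2 + (45 - 41.0)²/41.0
   = 0.457 + 1.300 + 0.893 + 1.932 + 0.390
   = 4.97
p-value = 0.2901

Since p-value > α = 0.05, we fail to reject H₀.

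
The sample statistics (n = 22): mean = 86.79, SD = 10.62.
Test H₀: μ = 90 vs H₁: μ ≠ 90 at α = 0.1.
One-sample t-test:
H₀: μ = 90
H₁: μ ≠ 90
df = n - 1 = 21
t = (x̄ - μ₀) / (s/√n) = (86.79 - 90) / (10.62/√22) = -1.418
p-value = 0.1709

Since p-value > α = 0.1, we fail to reject H₀.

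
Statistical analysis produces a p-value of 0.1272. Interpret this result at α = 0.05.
Since p = 0.1272 > α = 0.05, fail to reject H₀.
There is insufficient evidence to reject the null hypothesis; the result is not statistically significant at the 0.05 level.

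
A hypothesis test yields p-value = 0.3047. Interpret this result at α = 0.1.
Since p = 0.3047 > α = 0.1, fail to reject H₀.
There is insufficient evidence to reject the null hypothesis; the result is not statistically significant at the 0.1 level.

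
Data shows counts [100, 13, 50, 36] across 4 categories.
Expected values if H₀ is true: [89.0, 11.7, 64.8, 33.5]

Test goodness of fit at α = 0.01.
Chi-square goodness of fit test:
H₀: observed counts match expected distribution
H₁: observed counts differ from expected distribution
df = k - 1 = 3
χ² = Σ(O - E)²/E
   = (100 - 89.0)²/89.0 + (13 - 11.7)²/11.7 + (50 - 64.8)²/64.8 + (36 - 33.5)²/33.5
   = 1.360 + 0.144 + 3.380 + 0.187
   = 5.07
p-value = 0.1667

Since p-value > α = 0.01, we fail to reject H₀.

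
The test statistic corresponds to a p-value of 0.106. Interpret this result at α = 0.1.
Since p = 0.106 > α = 0.1, fail to reject H₀.
There is insufficient evidence to reject the null hypothesis; the result is not statistically significant at the 0.1 level.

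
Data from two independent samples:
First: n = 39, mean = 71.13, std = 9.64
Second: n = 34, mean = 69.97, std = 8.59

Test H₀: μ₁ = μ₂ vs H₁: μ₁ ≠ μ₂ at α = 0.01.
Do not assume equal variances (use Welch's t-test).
Welch's two-sample t-test:
H₀: μ₁ = μ₂
H₁: μ₁ ≠ μ₂
s₁²/n₁ = 9.64²/39 = 2.3828,  s₂²/n₂ = 8.59²/34 = 2.1702
SE = √(s₁²/n₁ + s₂²/n₂) = √(2.3828 + 2.1702) = 2.1338
df (Welch-Satterthwaite) = (s₁²/n₁ + s₂²/n₂)² / [(s₁²/n₁)²/(n₁-1) + (s₂²/n₂)²/(n₂-1)] ≈ 70.96
t = (x̄₁ - x̄₂) / SE = (71.13 - 69.97) / 2.1338 = 1.16 / 2.1338 = 0.544
p-value = 0.5884

Since p-value > α = 0.01, we fail to reject H₀.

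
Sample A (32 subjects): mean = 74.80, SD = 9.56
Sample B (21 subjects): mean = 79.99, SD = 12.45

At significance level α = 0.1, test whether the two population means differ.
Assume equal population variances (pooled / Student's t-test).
Student's two-sample t-test (equal variances):
H₀: μ₁ = μ₂
H₁: μ₁ ≠ μ₂
df = n₁ + n₂ - 2 = 51
Pooled variance s_p² = [(n₁-1)s₁² + (n₂-1)s₂²] / (n₁ + n₂ - 2) = [(31)(9.56²) + (20)(12.45²)] / 51 = 116.3383
SE = √(s_p²(1/n₁ + 1/n₂)) = √(116.3383 × (1/32 + 1/21)) = 3.0291
t = (x̄₁ - x̄₂) / SE = (74.80 - 79.99) / 3.0291 = -5.19 / 3.0291 = -1.713
p-value = 0.0927

Since p-value < α = 0.1, we reject H₀.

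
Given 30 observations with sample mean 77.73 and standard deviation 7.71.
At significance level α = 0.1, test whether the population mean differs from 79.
One-sample t-test:
H₀: μ = 79
H₁: μ ≠ 79
df = n - 1 = 29
t = (x̄ - μ₀) / (s/√n) = (77.73 - 79) / (7.71/√30) = -0.902
p-value = 0.3744

Since p-value > α = 0.1, we fail to reject H₀.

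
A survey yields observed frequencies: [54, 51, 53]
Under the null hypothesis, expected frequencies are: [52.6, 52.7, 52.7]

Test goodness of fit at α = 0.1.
Chi-square goodness of fit test:
H₀: observed counts match expected distribution
H₁: observed counts differ from expected distribution
df = k - 1 = 2
χ² = Σ(O - E)²/E
   = (54 - 52.6)²/52.6 + (51 - 52.7)²/52.7 + (53 - 52.7)²/52.7
   = 0.037 + 0.055 + 0.002
   = 0.09
p-value = 0.9542

Since p-value > α = 0.1, we fail to reject H₀.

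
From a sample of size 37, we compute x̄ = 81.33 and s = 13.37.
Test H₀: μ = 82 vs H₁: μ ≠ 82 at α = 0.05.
One-sample t-test:
H₀: μ = 82
H₁: μ ≠ 82
df = n - 1 = 36
t = (x̄ - μ₀) / (s/√n) = (81.33 - 82) / (13.37/√37) = -0.305
p-value = 0.7623

Since p-value > α = 0.05, we fail to reject H₀.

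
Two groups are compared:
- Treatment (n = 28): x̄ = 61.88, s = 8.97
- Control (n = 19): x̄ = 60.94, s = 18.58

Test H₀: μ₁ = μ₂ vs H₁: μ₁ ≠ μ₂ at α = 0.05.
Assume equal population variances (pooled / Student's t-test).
Student's two-sample t-test (equal variances):
H₀: μ₁ = μ₂
H₁: μ₁ ≠ μ₂
df = n₁ + n₂ - 2 = 45
Pooled variance s_p² = [(n₁-1)s₁² + (n₂-1)s₂²] / (n₁ + n₂ - 2) = [(27)(8.97²) + (18)(18.58²)] / 45 = 186.3631
SE = √(s_p²(1/n₁ + 1/n₂)) = √(186.3631 × (1/28 + 1/19)) = 4.0576
t = (x̄₁ - x̄₂) / SE = (61.88 - 60.94) / 4.0576 = 0.94 / 4.0576 = 0.232
p-value = 0.8179

Since p-value > α = 0.05, we fail to reject H₀.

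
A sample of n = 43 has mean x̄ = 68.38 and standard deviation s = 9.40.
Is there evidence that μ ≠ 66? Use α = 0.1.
One-sample t-test:
H₀: μ = 66
H₁: μ ≠ 66
df = n - 1 = 42
t = (x̄ - μ₀) / (s/√n) = (68.38 - 66) / (9.40/√43) = 1.660
p-value = 0.1043

Since p-value > α = 0.1, we fail to reject H₀.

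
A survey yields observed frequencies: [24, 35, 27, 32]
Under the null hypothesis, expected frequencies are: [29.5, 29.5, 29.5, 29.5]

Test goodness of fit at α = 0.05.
Chi-square goodness of fit test:
H₀: observed counts match expected distribution
H₁: observed counts differ from expected distribution
df = k - 1 = 3
χ² = Σ(O - E)²/E
   = (24 - 29.5)²/29.5 + (35 - 29.5)²/29.5 + (27 - 29.5)²/29.5 + (32 - 29.5)²/29.5
   = 1.025 + 1.025 + 0.212 + 0.212
   = 2.47
p-value = 0.4799

Since p-value > α = 0.05, we fail to reject H₀.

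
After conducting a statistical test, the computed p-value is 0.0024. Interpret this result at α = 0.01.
Since p = 0.0024 < α = 0.01, reject H₀.
There is sufficient evidence to reject the null hypothesis; the result is statistically significant at the 0.01 level.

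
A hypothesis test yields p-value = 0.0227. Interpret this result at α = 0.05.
Since p = 0.0227 < α = 0.05, reject H₀.
There is sufficient evidence to reject the null hypothesis; the result is statistically significant at the 0.05 level.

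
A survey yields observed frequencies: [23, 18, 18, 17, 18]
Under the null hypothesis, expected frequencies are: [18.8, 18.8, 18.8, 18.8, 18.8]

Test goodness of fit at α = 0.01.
Chi-square goodness of fit test:
H₀: observed counts match expected distribution
H₁: observed counts differ from expected distribution
df = k - 1 = 4
χ² = Σ(O - E)²/E
   = (23 - 18.8)²/18.8 + (18 - 18.8)²/18.8 + (18 - 18.8)²/18.8 + (17 - 18.8)²/18.8 + (18 - 18.8)²/18.8
   = 0.938 + 0.034 + 0.034 + 0.172 + 0.034
   = 1.21
p-value = 0.8760

Since p-value > α = 0.01, we fail to reject H₀.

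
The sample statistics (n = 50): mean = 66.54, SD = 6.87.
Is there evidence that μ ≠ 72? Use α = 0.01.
One-sample t-test:
H₀: μ = 72
H₁: μ ≠ 72
df = n - 1 = 49
t = (x̄ - μ₀) / (s/√n) = (66.54 - 72) / (6.87/√50) = -5.620
p-value < 0.0001

Since p-value < α = 0.01, we reject H₀.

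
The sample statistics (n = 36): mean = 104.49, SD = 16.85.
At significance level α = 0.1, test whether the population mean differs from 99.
One-sample t-test:
H₀: μ = 99
H₁: μ ≠ 99
df = n - 1 = 35
t = (x̄ - μ₀) / (s/√n) = (104.49 - 99) / (16.85/√36) = 1.955
p-value = 0.0586

Since p-value < α = 0.1, we reject H₀.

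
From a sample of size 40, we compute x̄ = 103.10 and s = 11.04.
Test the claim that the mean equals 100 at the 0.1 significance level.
One-sample t-test:
H₀: μ = 100
H₁: μ ≠ 100
df = n - 1 = 39
t = (x̄ - μ₀) / (s/√n) = (103.10 - 100) / (11.04/√40) = 1.776
p-value = 0.0835

Since p-value < α = 0.1, we reject H₀.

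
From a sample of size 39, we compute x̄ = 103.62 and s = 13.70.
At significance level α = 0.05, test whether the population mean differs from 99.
One-sample t-test:
H₀: μ = 99
H₁: μ ≠ 99
df = n - 1 = 38
t = (x̄ - μ₀) / (s/√n) = (103.62 - 99) / (13.70/√39) = 2.106
p-value = 0.0419

Since p-value < α = 0.05, we reject H₀.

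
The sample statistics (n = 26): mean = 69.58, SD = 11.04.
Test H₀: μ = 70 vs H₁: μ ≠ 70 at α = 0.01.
One-sample t-test:
H₀: μ = 70
H₁: μ ≠ 70
df = n - 1 = 25
t = (x̄ - μ₀) / (s/√n) = (69.58 - 70) / (11.04/√26) = -0.194
p-value = 0.8478

Since p-value > α = 0.01, we fail to reject H₀.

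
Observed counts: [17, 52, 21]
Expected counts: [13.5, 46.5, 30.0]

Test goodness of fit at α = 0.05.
Chi-square goodness of fit test:
H₀: observed counts match expected distribution
H₁: observed counts differ from expected distribution
df = k - 1 = 2
χ² = Σ(O - E)²/E
   = (17 - 13.5)²/13.5 + (52 - 46.5)²/46.5 + (21 - 30.0)²/30.0
   = 0.907 + 0.651 + 2.700
   = 4.26
p-value = 0.1190

Since p-value > α = 0.05, we fail to reject H₀.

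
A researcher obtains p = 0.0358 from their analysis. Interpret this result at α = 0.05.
Since p = 0.0358 < α = 0.05, reject H₀.
There is sufficient evidence to reject the null hypothesis; the result is statistically significant at the 0.05 level.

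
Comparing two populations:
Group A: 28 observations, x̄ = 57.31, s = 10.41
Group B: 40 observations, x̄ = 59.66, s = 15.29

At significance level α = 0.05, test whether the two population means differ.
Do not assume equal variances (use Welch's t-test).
Welch's two-sample t-test:
H₀: μ₁ = μ₂
H₁: μ₁ ≠ μ₂
s₁²/n₁ = 10.41²/28 = 3.8703,  s₂²/n₂ = 15.29²/40 = 5.8446
SE = √(s₁²/n₁ + s₂²/n₂) = √(3.8703 + 5.8446) = 3.1169
df (Welch-Satterthwaite) = (s₁²/n₁ + s₂²/n₂)² / [(s₁²/n₁)²/(n₁-1) + (s₂²/n₂)²/(n₂-1)] ≈ 65.97
t = (x̄₁ - x̄₂) / SE = (57.31 - 59.66) / 3.1169 = -2.35 / 3.1169 = -0.754
p-value = 0.4536

Since p-value > α = 0.05, we fail to reject H₀.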